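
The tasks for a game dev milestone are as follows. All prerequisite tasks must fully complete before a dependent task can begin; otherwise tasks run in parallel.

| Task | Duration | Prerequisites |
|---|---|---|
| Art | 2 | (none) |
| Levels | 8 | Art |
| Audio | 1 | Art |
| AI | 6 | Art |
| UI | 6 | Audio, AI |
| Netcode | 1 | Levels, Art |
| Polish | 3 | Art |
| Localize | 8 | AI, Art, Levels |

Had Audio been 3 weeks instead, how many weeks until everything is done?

18

As given, the longest chain is Art→Levels→Localize = 2+8+8 = 18, so the finish is 18 weeks.
Audio is off the critical path — its longest chain is 9 weeks, giving 9 of slack.
No other chain overtakes it, so the finish is 18 weeks.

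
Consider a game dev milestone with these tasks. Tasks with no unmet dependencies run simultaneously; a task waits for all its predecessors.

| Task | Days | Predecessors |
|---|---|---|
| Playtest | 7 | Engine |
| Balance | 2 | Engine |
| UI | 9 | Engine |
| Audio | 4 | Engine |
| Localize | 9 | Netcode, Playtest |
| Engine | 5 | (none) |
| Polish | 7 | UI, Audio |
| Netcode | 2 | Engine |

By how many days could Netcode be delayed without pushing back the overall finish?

5

The longest chain is Engine→UI→Polish = 5+9+7 = 21; overall finish 21 days.
Netcode finishes as early as 7 and must finish by 12.
Slack of Netcode = 10 − 5 = 5 days.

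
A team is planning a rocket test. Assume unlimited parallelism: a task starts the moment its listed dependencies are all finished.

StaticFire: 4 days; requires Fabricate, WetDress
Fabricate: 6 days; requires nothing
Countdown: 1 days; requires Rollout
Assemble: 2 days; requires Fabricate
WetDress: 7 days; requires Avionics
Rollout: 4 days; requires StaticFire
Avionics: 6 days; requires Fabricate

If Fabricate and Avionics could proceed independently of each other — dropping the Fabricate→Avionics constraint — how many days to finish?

22

Before: longest chain Fabricate→Avionics→WetDress→StaticFire→Rollout→Countdown = 6+6+7+4+4+1 = 28, finish 28.
Without Fabricate→Avionics, Avionics's earliest start moves from 6 to 0.
After: Avionics→WetDress→StaticFire→Rollout→Countdown = 6+7+4+4+1 = 22 → 22 days.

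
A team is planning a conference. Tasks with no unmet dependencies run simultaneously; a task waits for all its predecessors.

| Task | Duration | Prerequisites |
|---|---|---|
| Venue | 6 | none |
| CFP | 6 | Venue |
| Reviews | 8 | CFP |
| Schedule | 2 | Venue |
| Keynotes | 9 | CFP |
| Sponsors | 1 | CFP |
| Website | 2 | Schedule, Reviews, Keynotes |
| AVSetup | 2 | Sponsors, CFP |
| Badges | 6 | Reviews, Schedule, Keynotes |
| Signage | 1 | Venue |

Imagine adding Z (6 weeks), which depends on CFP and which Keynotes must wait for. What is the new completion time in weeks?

Originally the project takes 27 weeks.
With Z inserted, Keynotes now waits for max(CFP, Z).
New critical path: Venue→CFP→Z→Keynotes→Badges = 6+6+6+9+6 = 33 ⇒ 33 weeks.

33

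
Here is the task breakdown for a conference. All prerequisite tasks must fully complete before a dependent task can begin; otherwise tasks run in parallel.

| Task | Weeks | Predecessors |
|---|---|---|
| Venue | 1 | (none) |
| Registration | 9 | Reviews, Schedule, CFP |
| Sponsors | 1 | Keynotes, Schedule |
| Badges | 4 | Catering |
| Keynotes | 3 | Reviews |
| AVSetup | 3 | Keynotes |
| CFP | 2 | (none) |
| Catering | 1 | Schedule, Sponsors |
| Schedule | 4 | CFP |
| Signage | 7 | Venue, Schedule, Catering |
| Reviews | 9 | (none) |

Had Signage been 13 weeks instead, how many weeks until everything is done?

27

Actual critical path: Reviews→Keynotes→Sponsors→Catering→Signage = 9+3+1+1+7 = 21 ⇒ 21 weeks.
Since Signage is critical, the +6 change carries straight to that chain (now 27 weeks).
No other chain overtakes it, so the finish is 27 weeks.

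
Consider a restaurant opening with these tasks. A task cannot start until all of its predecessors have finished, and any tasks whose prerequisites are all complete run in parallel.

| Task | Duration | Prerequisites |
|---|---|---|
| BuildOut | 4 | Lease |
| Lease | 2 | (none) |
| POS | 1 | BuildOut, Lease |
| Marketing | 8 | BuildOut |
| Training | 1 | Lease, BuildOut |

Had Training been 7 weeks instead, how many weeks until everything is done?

The binding path is Lease→BuildOut→Marketing = 2+4+8 = 14; finish at 14 weeks.
Training is off the critical path — its longest chain is 7 weeks, giving 7 of slack.
The critical path is still Lease→BuildOut→Marketing; finish is now 14 weeks.

14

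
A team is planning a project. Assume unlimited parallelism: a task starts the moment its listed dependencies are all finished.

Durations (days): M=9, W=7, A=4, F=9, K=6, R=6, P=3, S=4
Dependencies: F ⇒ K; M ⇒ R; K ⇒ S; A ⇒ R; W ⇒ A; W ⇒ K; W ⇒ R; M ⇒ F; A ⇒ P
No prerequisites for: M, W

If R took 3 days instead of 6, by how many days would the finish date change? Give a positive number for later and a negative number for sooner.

0

The binding path is M→F→K→S = 9+9+6+4 = 28; finish at 28 days.
R has 11 days of float (longest path through it is 17).
That remains the longest chain; total 28 days.
Change in finish: 28 − 28 = +0 days.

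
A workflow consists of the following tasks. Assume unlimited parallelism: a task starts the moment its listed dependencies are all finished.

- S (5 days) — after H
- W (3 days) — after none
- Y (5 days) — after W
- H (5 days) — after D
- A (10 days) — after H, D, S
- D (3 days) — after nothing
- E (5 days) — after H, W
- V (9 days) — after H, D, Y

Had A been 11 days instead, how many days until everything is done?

Critical path before the change: D→H→S→A = 3+5+5+10 = 23 giving 23 days.
A lies on that path, so at 11 days the path becomes 24 days.
That remains the longest chain; total 24 days.

24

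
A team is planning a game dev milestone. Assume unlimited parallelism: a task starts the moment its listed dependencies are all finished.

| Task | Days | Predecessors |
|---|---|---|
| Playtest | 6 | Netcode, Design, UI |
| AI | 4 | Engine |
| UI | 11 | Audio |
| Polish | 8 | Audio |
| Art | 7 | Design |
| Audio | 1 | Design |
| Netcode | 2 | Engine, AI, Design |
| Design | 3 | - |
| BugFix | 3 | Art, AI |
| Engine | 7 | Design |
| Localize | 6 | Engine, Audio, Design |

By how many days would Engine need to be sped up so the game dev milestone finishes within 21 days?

1

Current finish: 22 days; target: 21.
Engine is on every critical path, so each day cut from Engine cuts the finish by one (this holds down to a finish of 21).
Need 22 − 21 = 1 day off Engine → Engine becomes 6 days, finish becomes 21.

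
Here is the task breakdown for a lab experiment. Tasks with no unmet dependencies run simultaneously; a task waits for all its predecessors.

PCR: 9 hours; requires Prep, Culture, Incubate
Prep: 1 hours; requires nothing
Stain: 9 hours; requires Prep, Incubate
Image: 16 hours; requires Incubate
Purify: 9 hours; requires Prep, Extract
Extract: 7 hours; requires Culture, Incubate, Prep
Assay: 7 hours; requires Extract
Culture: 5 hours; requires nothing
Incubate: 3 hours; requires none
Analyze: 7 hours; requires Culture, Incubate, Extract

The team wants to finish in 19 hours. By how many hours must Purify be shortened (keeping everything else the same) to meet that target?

Current finish: 21 hours; target: 19.
Purify is on every critical path, so each hour cut from Purify cuts the finish by one (this holds down to a finish of 19).
Need 21 − 19 = 2 hours off Purify → Purify becomes 7 hours, finish becomes 19.

2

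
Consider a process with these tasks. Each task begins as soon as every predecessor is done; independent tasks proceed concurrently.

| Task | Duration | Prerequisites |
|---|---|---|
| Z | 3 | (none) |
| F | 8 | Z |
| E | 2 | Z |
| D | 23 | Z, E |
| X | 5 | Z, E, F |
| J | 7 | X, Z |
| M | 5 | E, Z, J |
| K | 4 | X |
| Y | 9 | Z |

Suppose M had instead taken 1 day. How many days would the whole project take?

28

Actual critical path: Z→F→X→J→M = 3+8+5+7+5 = 28 ⇒ 28 days.
M lies on that path, so at 1 day the path becomes 24 days.
The binding chain switches to Z→E→D = 3+2+23 = 28; finish 28 days.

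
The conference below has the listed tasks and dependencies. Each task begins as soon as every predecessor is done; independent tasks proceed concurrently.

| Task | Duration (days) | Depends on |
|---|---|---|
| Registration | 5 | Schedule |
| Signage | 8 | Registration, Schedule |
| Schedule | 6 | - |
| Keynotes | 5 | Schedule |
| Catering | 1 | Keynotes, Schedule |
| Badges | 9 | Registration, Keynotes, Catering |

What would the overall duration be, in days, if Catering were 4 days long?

24

As given, the longest chain is Schedule→Keynotes→Catering→Badges = 6+5+1+9 = 21, so the finish is 21 days.
Since Catering is critical, the +3 change carries straight to that chain (now 24 days).
No other chain overtakes it, so the finish is 24 days.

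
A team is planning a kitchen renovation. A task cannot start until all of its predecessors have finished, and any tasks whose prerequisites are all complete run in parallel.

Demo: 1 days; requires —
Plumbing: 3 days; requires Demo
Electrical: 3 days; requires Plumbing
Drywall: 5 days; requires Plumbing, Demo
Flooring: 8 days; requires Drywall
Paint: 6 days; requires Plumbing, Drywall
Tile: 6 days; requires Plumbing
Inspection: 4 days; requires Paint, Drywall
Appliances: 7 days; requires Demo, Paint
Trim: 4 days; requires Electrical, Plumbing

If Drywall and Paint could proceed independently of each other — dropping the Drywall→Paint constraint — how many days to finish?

With the dependency in place, Demo→Plumbing→Drywall→Paint→Appliances = 1+3+5+6+7 = 22 sets the finish at 22 days.
Without Drywall→Paint, Paint's earliest start moves from 9 to 4.
After: Demo→Plumbing→Drywall→Flooring = 1+3+5+8 = 17 → 17 days.

17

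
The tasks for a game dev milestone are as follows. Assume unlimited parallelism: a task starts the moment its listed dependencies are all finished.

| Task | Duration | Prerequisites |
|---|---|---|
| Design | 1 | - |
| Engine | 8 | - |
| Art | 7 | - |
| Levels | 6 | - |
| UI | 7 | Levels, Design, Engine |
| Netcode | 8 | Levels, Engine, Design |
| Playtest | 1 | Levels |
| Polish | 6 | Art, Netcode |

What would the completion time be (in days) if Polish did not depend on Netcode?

Original critical path: Engine→Netcode→Polish = 8+8+6 = 22 ⇒ 22 days.
Without Netcode→Polish, Polish's earliest start moves from 16 to 7.
The longest chain is now Engine→Netcode = 8+8 = 16, so the game dev milestone takes 16 days.

16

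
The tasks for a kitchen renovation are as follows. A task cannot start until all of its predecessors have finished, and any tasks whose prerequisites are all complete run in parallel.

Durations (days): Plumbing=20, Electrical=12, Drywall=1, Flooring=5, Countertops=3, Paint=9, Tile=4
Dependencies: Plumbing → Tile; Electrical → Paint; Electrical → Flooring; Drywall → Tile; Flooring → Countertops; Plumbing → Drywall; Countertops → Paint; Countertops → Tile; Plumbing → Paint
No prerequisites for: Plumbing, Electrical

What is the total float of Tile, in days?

4

Critical path: Plumbing→Paint = 20+9 = 29, so the finish is 29 days.
Tile finishes as early as 25 and must finish by 29.
Slack of Tile = 25 − 21 = 4 days.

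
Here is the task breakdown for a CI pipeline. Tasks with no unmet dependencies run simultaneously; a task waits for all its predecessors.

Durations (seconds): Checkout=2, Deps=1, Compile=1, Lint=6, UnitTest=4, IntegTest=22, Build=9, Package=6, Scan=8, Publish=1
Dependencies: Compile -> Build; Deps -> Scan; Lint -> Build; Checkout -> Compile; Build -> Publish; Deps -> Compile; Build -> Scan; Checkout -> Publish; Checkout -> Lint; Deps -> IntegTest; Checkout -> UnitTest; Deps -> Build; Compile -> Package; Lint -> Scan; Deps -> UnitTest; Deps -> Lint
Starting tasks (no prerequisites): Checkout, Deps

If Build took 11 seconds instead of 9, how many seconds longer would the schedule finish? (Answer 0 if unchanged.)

As given, the longest chain is Checkout→Lint→Build→Scan = 2+6+9+8 = 25, so the finish is 25 seconds.
Since Build is critical, the +2 change carries straight to that chain (now 27 seconds).
No other chain overtakes it, so the finish is 27 seconds.
Change in finish: 27 − 25 = +2 seconds.

2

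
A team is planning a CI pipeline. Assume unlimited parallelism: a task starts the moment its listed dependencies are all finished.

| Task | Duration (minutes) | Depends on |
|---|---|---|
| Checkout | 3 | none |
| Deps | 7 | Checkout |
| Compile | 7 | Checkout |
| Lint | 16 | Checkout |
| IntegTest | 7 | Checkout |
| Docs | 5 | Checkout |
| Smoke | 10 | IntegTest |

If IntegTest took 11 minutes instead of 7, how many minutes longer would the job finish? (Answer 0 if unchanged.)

As given, the longest chain is Checkout→IntegTest→Smoke = 3+7+10 = 20, so the finish is 20 minutes.
Since IntegTest is critical, the +4 change carries straight to that chain (now 24 minutes).
The critical path is still Checkout→IntegTest→Smoke; finish is now 24 minutes.
Change in finish: 24 − 20 = +4 minutes.

4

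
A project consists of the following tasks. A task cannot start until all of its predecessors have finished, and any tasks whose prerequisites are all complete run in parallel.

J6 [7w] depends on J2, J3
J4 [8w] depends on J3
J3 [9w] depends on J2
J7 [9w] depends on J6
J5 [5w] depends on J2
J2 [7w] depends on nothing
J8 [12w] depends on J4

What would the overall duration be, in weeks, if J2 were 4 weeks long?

33

Critical path before the change: J2→J3→J4→J8 = 7+9+8+12 = 36 giving 36 weeks.
J2 lies on that path, so at 4 weeks the path becomes 33 weeks.
That remains the longest chain; total 33 weeks.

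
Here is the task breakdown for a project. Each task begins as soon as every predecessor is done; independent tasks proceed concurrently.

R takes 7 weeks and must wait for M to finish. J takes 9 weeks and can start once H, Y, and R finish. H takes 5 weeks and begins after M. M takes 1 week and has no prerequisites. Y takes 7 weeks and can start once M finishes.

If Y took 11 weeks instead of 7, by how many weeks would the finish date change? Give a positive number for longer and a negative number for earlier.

Critical path before the change: M→Y→J = 1+7+9 = 17 giving 17 weeks.
Since Y is critical, the +4 change carries straight to that chain (now 21 weeks).
The critical path is still M→Y→J; finish is now 21 weeks.
Change in finish: 21 − 17 = +4 weeks.

4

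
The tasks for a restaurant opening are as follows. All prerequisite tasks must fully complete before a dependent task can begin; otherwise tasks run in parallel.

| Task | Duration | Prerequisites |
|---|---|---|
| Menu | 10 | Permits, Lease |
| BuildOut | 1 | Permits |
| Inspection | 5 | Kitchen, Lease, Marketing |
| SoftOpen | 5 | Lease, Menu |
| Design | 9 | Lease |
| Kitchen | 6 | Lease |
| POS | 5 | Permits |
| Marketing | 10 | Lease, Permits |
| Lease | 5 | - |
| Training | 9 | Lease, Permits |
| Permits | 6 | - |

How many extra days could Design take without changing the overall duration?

7

Permits→Menu→SoftOpen = 6+10+5 = 21 sets the makespan at 21 days.
Longest path through Design: 14 days (earliest finish 14, latest finish 21).
Float = 21 − 14 = 7.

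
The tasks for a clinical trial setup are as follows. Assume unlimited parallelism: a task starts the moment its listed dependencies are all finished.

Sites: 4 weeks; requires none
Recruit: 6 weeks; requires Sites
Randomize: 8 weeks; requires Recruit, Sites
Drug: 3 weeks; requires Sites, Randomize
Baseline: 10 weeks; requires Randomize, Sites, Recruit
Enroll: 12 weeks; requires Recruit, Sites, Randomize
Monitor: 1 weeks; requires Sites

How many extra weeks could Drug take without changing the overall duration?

9

The longest chain is Sites→Recruit→Randomize→Enroll = 4+6+8+12 = 30; overall finish 30 weeks.
Drug finishes as early as 21 and must finish by 30.
So Drug can slip 30 − 21 = 9 weeks.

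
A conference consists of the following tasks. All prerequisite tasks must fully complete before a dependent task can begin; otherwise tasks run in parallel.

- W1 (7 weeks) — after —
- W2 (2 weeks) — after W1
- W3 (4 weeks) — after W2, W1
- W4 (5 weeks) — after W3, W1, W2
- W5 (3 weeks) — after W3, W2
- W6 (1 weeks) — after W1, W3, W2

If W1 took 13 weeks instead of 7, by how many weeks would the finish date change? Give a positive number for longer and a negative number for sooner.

6

Critical path before the change: W1→W2→W3→W4 = 7+2+4+5 = 18 giving 18 weeks.
W1 is on the critical path; changing it to 13 makes that path 24 weeks.
The critical path is still W1→W2→W3→W4; finish is now 24 weeks.
Change in finish: 24 − 18 = +6 weeks.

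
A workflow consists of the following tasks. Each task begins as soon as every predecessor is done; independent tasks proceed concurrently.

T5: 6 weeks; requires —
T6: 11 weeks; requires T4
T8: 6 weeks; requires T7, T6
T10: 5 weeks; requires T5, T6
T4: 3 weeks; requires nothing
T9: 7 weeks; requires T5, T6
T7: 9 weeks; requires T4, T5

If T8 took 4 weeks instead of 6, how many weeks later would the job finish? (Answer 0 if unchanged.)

Actual critical path: T5→T7→T8 = 6+9+6 = 21 ⇒ 21 weeks.
Since T8 is critical, the -2 change carries straight to that chain (now 19 weeks).
New critical path: T4→T6→T9 = 3+11+7 = 21 ⇒ 21 weeks.
Change in finish: 21 − 21 = +0 weeks.

0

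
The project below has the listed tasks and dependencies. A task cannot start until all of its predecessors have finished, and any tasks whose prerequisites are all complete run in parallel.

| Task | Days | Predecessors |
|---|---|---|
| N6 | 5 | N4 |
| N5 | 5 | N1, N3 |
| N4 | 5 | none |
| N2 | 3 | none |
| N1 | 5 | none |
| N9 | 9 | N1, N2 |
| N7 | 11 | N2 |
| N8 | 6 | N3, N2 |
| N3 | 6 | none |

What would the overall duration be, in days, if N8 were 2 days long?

14

Actual critical path: N1→N9 = 5+9 = 14 ⇒ 14 days.
N8 is off the critical path — its longest chain is 12 days, giving 2 of slack.
That remains the longest chain; total 14 days.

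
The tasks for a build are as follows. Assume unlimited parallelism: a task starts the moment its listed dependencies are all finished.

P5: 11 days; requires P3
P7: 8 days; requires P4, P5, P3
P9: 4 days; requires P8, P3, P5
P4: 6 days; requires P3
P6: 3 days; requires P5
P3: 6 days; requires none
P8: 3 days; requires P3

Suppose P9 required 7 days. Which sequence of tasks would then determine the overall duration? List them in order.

As given, the longest chain is P3→P5→P7 = 6+11+8 = 25, so the finish is 25 days.
P9 has 4 days of float (longest path through it is 21).
That remains the longest chain; total 25 days.

P3, P5, P7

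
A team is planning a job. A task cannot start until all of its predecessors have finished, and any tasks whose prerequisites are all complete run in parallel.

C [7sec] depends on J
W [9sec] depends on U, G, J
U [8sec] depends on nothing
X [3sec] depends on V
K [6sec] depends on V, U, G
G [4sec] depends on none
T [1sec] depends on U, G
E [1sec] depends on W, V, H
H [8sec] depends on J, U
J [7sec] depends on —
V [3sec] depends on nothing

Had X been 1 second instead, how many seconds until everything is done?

Actual critical path: U→W→E = 8+9+1 = 18 ⇒ 18 seconds.
The longest path through X is only 6 seconds, so X has float 12.
That remains the longest chain; total 18 seconds.

18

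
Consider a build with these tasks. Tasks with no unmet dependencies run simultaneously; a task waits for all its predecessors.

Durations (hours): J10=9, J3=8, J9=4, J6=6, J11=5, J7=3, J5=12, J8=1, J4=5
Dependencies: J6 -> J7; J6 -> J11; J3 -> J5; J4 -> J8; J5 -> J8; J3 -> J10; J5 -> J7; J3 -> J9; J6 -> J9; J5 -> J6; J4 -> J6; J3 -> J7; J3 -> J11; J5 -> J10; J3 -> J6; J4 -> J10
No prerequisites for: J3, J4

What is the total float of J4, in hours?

15

Critical path: J3→J5→J6→J11 = 8+12+6+5 = 31, so the finish is 31 hours.
The longest chain containing J4 totals 16 hours.
Float = 31 − 16 = 15.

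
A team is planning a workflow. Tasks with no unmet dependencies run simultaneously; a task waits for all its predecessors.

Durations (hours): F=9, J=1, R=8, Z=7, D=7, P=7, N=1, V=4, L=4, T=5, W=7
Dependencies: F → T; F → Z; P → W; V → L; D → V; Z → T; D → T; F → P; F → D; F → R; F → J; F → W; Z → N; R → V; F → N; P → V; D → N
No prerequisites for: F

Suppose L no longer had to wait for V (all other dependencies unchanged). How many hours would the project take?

Original critical path: F→R→V→L = 9+8+4+4 = 25 ⇒ 25 hours.
Without V→L, L's earliest start moves from 21 to 0.
After: F→P→W = 9+7+7 = 23 → 23 hours.

23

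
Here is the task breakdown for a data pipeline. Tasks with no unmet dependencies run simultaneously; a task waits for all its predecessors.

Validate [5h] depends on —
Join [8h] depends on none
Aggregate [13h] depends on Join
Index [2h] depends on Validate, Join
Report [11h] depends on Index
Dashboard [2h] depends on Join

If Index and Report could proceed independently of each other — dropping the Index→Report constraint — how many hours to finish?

21

Before: longest chain Join→Aggregate = 8+13 = 21, finish 21.
Without Index→Report, Report's earliest start moves from 10 to 0.
After: Join→Aggregate = 8+13 = 21 → 21 hours.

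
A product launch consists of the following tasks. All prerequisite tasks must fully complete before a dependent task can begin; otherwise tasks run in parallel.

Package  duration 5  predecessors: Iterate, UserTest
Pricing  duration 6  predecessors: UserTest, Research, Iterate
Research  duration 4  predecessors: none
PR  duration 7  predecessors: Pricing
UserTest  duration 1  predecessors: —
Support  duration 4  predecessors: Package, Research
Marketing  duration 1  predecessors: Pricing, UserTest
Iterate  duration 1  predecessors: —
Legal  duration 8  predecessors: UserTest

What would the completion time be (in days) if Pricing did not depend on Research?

Before: longest chain Research→Pricing→PR = 4+6+7 = 17, finish 17.
Without Research→Pricing, Pricing's earliest start moves from 4 to 1.
New critical path: UserTest→Pricing→PR = 1+6+7 = 14 ⇒ 14 days.

14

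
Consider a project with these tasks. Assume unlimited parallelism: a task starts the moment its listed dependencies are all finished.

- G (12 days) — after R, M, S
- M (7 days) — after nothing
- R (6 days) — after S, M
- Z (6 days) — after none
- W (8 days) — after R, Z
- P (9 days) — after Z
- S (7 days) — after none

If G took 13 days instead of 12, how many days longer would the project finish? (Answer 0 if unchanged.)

1

The binding path is S→R→G = 7+6+12 = 25; finish at 25 days.
G lies on that path, so at 13 days the path becomes 26 days.
No other chain overtakes it, so the finish is 26 days.
Change in finish: 26 − 25 = +1 days.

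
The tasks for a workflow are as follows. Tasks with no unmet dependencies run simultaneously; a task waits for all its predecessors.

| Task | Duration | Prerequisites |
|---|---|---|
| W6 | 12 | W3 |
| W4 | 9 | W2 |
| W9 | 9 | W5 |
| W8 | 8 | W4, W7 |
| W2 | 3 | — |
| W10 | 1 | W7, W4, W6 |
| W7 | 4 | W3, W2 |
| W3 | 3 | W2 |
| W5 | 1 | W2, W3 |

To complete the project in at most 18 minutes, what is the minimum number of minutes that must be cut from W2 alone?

2

Current finish: 20 minutes; target: 18.
W2 is on every critical path, so each minute cut from W2 cuts the finish by one (this holds down to a finish of 18).
Need 20 − 18 = 2 minutes off W2 → W2 becomes 1 minute, finish becomes 18.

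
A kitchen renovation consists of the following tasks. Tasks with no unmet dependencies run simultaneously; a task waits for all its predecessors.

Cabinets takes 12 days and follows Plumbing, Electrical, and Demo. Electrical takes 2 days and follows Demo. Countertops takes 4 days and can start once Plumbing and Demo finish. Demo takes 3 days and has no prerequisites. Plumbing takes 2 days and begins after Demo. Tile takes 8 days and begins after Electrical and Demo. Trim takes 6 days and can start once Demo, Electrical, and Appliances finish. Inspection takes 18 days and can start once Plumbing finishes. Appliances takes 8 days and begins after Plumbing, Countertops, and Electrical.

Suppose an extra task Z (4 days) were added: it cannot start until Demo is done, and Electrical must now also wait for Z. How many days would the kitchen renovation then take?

23

Originally the kitchen renovation takes 23 days.
With Z inserted, Electrical now waits for max(Demo, Z).
New critical path: Demo→Z→Electrical→Appliances→Trim = 3+4+2+8+6 = 23 ⇒ 23 days.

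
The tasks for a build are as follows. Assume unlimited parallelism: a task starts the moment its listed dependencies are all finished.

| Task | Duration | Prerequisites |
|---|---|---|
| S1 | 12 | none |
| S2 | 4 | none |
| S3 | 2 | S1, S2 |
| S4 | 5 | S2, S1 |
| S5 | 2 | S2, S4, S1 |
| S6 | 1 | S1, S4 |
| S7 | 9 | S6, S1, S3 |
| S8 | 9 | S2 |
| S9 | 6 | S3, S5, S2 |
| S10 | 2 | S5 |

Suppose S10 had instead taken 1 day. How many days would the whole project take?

27

Critical path before the change: S1→S4→S6→S7 = 12+5+1+9 = 27 giving 27 days.
S10 is off the critical path — its longest chain is 21 days, giving 6 of slack.
The critical path is still S1→S4→S6→S7; finish is now 27 days.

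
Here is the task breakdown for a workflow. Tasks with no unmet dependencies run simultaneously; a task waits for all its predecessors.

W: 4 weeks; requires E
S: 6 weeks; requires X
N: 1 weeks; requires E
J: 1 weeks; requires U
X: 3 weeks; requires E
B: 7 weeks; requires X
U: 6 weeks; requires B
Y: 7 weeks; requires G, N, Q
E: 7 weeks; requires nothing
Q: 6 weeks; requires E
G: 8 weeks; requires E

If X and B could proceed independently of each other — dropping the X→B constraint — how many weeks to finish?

Original critical path: E→X→B→U→J = 7+3+7+6+1 = 24 ⇒ 24 weeks.
Without X→B, B's earliest start moves from 10 to 0.
The longest chain is now E→G→Y = 7+8+7 = 22, so the project takes 22 weeks.

22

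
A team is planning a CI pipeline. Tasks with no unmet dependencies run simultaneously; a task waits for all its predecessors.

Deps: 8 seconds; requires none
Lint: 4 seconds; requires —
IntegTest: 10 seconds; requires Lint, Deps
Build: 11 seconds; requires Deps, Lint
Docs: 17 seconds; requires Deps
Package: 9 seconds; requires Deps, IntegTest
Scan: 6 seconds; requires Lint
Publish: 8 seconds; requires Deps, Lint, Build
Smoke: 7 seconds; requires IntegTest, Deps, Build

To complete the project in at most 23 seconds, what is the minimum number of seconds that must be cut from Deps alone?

4

Current finish: 27 seconds; target: 23.
Deps is on every critical path, so each second cut from Deps cuts the finish by one (this holds down to a finish of 23).
Need 27 − 23 = 4 seconds off Deps → Deps becomes 4 seconds, finish becomes 23.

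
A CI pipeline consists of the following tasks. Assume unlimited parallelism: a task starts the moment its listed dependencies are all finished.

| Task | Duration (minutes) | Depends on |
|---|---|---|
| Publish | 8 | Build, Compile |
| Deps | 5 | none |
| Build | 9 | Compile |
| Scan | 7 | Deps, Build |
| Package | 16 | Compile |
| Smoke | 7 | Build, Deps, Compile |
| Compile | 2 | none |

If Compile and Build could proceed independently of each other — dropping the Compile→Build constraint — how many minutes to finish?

18

Original critical path: Compile→Build→Publish = 2+9+8 = 19 ⇒ 19 minutes.
Without Compile→Build, Build's earliest start moves from 2 to 0.
The longest chain is now Compile→Package = 2+16 = 18, so the plan takes 18 minutes.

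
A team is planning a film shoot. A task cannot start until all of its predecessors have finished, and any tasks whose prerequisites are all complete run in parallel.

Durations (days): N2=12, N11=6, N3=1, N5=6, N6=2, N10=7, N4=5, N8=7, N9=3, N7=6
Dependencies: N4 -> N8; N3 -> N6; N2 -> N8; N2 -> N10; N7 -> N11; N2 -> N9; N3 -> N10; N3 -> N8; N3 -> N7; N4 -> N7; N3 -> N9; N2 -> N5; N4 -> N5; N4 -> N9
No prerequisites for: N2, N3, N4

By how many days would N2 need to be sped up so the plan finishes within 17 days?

Current finish: 19 days; target: 17.
N2 is on every critical path, so each day cut from N2 cuts the finish by one (this holds down to a finish of 17).
Need 19 − 17 = 2 days off N2 → N2 becomes 10 days, finish becomes 17.

2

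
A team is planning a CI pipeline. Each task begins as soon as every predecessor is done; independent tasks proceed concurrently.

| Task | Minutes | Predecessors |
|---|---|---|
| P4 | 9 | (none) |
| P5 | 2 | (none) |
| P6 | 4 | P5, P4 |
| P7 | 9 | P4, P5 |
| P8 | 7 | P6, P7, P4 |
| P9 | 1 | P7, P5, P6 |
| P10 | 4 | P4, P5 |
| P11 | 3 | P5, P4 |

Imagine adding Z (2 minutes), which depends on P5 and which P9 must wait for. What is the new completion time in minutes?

Originally the plan takes 25 minutes.
With Z inserted, P9 now waits for max(P7, P5, P6, Z).
New critical path: P4→P7→P8 = 9+9+7 = 25 ⇒ 25 minutes.

25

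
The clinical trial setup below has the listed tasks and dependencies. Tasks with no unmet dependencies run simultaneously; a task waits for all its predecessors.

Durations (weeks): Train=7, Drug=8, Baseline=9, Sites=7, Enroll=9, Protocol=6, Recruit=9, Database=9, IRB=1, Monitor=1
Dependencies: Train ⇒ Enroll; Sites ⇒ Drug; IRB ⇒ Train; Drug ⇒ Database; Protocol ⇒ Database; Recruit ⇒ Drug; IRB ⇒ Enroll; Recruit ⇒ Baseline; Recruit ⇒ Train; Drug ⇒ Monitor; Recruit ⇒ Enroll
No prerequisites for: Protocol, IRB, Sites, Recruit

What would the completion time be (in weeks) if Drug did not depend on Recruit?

25

With the dependency in place, Recruit→Drug→Database = 9+8+9 = 26 sets the finish at 26 weeks.
Without Recruit→Drug, Drug's earliest start moves from 9 to 7.
The longest chain is now Recruit→Train→Enroll = 9+7+9 = 25, so the job takes 25 weeks.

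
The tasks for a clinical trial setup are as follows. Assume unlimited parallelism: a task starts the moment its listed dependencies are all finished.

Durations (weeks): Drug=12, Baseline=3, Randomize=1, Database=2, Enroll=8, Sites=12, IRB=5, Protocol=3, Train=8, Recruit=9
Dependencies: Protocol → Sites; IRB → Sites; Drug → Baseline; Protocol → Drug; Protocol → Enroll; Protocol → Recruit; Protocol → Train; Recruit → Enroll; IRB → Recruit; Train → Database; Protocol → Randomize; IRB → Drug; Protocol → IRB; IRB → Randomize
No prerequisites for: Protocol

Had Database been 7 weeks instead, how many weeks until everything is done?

Actual critical path: Protocol→IRB→Recruit→Enroll = 3+5+9+8 = 25 ⇒ 25 weeks.
Database has 12 weeks of float (longest path through it is 13).
No other chain overtakes it, so the finish is 25 weeks.

25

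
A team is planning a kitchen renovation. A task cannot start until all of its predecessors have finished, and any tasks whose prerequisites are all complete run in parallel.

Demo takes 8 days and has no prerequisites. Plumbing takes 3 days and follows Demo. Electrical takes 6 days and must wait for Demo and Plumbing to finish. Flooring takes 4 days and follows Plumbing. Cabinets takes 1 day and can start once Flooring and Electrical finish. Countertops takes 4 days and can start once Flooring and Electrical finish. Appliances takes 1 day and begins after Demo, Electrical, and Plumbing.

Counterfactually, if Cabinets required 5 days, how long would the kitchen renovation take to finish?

Baseline: Demo→Plumbing→Electrical→Countertops = 8+3+6+4 = 21 → 21 days.
Cabinets has 3 days of float (longest path through it is 18).
New critical path: Demo→Plumbing→Electrical→Cabinets = 8+3+6+5 = 22 ⇒ 22 days.

22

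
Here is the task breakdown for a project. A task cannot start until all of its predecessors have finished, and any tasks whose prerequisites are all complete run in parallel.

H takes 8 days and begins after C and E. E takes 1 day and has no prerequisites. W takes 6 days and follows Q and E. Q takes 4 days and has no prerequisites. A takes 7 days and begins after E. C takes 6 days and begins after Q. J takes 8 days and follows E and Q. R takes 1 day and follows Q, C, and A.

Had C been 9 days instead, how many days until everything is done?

21

Critical path before the change: Q→C→H = 4+6+8 = 18 giving 18 days.
Since C is critical, the +3 change carries straight to that chain (now 21 days).
The critical path is still Q→C→H; finish is now 21 days.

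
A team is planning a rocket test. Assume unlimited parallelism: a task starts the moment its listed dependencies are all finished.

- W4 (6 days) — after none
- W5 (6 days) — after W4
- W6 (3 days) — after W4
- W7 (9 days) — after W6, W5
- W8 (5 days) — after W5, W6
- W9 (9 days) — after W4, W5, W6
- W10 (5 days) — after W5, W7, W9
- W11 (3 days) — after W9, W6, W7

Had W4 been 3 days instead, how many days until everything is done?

As given, the longest chain is W4→W5→W7→W10 = 6+6+9+5 = 26, so the finish is 26 days.
Since W4 is critical, the -3 change carries straight to that chain (now 23 days).
No other chain overtakes it, so the finish is 23 days.

23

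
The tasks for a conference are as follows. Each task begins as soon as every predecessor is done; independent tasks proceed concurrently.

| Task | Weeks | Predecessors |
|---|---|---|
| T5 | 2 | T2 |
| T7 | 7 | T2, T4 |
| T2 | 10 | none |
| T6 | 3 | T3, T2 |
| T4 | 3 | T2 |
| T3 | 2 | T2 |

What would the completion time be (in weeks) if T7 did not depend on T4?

Before: longest chain T2→T4→T7 = 10+3+7 = 20, finish 20.
Without T4→T7, T7's earliest start moves from 13 to 10.
After: T2→T7 = 10+7 = 17 → 17 weeks.

17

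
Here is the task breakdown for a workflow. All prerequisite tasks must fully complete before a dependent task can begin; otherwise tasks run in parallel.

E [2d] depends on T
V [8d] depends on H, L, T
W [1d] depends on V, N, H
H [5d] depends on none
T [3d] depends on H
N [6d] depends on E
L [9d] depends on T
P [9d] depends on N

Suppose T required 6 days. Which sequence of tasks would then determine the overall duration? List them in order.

As given, the longest chain is H→T→L→V→W = 5+3+9+8+1 = 26, so the finish is 26 days.
Since T is critical, the +3 change carries straight to that chain (now 29 days).
That remains the longest chain; total 29 days.

H, T, L, V, W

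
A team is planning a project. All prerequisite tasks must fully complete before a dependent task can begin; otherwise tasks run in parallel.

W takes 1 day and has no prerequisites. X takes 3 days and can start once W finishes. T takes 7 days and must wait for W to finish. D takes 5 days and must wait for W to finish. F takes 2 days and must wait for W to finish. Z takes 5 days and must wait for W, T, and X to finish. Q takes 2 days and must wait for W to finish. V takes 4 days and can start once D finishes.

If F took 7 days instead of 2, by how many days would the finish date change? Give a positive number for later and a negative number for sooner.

Critical path before the change: W→T→Z = 1+7+5 = 13 giving 13 days.
The longest path through F is only 3 days, so F has float 10.
The critical path is still W→T→Z; finish is now 13 days.
Change in finish: 13 − 13 = +0 days.

0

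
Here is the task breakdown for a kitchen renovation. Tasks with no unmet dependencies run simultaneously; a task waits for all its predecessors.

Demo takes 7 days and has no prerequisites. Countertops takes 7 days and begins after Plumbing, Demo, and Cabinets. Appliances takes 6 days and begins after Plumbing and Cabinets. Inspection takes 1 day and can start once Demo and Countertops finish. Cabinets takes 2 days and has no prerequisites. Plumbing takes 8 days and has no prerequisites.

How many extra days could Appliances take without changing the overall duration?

The longest chain is Plumbing→Countertops→Inspection = 8+7+1 = 16; overall finish 16 days.
Longest path through Appliances: 14 days (earliest finish 14, latest finish 16).
Float = 16 − 14 = 2.

2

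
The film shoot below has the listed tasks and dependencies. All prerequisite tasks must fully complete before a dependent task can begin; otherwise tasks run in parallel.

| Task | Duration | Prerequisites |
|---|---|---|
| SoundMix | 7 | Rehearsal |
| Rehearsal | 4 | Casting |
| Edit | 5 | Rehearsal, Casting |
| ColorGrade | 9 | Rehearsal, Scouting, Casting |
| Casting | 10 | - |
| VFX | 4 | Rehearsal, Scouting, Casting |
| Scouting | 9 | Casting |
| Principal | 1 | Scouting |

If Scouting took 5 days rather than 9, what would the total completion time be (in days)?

24

The binding path is Casting→Scouting→ColorGrade = 10+9+9 = 28; finish at 28 days.
Since Scouting is critical, the -4 change carries straight to that chain (now 24 days).
No other chain overtakes it, so the finish is 24 days.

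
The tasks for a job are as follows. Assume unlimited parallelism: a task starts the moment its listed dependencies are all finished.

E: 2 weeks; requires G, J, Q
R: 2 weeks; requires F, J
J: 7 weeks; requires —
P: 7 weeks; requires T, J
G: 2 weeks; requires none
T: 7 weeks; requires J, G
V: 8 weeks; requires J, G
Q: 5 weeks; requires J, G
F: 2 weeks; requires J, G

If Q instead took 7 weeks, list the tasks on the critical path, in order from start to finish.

The binding path is J→T→P = 7+7+7 = 21; finish at 21 weeks.
The longest path through Q is only 14 weeks, so Q has float 7.
The critical path is still J→T→P; finish is now 21 weeks.

J, T, P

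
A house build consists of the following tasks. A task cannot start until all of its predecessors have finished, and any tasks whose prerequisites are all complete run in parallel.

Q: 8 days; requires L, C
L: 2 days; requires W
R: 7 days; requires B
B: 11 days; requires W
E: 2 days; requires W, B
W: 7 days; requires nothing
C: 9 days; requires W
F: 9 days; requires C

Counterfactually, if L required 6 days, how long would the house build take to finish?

25

As given, the longest chain is W→B→R = 7+11+7 = 25, so the finish is 25 days.
The longest path through L is only 17 days, so L has float 8.
The critical path is still W→B→R; finish is now 25 days.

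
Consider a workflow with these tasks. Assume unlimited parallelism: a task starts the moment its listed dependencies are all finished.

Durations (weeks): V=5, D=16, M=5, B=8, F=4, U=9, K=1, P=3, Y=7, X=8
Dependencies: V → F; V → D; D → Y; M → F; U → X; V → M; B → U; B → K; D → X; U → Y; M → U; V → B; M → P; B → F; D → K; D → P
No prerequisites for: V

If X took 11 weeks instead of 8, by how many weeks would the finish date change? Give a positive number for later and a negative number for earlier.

3

The binding path is V→B→U→X = 5+8+9+8 = 30; finish at 30 weeks.
Since X is critical, the +3 change carries straight to that chain (now 33 weeks).
The critical path is still V→B→U→X; finish is now 33 weeks.
Change in finish: 33 − 30 = +3 weeks.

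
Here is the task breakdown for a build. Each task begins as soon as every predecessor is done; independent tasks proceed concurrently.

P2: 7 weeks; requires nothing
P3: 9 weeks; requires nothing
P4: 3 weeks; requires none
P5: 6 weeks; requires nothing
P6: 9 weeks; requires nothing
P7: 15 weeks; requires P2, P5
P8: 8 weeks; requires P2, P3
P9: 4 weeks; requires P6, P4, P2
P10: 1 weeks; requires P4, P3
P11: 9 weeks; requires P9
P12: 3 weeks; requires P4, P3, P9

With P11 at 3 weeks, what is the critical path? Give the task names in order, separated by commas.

P2, P7

Baseline: P6→P9→P11 = 9+4+9 = 22 → 22 weeks.
Since P11 is critical, the -6 change carries straight to that chain (now 16 weeks).
New critical path: P2→P7 = 7+15 = 22 ⇒ 22 weeks.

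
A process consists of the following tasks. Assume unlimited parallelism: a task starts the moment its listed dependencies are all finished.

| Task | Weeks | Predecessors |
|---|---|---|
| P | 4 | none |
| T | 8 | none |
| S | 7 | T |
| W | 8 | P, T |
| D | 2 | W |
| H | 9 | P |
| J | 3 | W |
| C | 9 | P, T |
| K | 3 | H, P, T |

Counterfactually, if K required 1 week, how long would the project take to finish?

19

Baseline: T→W→J = 8+8+3 = 19 → 19 weeks.
The longest path through K is only 16 weeks, so K has float 3.
That remains the longest chain; total 19 weeks.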